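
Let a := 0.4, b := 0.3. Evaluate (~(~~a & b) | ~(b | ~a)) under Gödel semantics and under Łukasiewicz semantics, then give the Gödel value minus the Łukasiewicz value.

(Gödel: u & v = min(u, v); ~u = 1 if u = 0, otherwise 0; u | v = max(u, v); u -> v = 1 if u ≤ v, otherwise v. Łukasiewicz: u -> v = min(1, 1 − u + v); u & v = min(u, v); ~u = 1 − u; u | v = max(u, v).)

-0.70

Gödel evaluation:
  ~a: Gödel ¬ of 0.4 = 0 (operand ≠ 0)
  ~~a: Gödel ¬ of 0 = 1 (operand is 0)
  (~~a & b) = min(1, 0.3) = 0.3
  ~(~~a & b): Gödel ¬ of 0.3 = 0 (operand ≠ 0)
  ~a: Gödel ¬ of 0.4 = 0 (operand ≠ 0)
  (b | ~a) = max(0.3, 0) = 0.3
  ~(b | ~a): Gödel ¬ of 0.3 = 0 (operand ≠ 0)
  (~(~~a & b) | ~(b | ~a)) = max(0, 0) = 0
  Gödel value = 0
Łukasiewicz evaluation:
  ~a: Łukasiewicz ¬ gives 1 − 0.4 = 0.6
  ~~a: Łukasiewicz ¬ gives 1 − 0.6 = 0.4
  (~~a & b) = min(0.4, 0.3) = 0.3
  ~(~~a & b): Łukasiewicz ¬ gives 1 − 0.3 = 0.7
  ~a: Łukasiewicz ¬ gives 1 − 0.4 = 0.6
  (b | ~a) = max(0.3, 0.6) = 0.6
  ~(b | ~a): Łukasiewicz ¬ gives 1 − 0.6 = 0.4
  (~(~~a & b) | ~(b | ~a)) = max(0.7, 0.4) = 0.7
  Łukasiewicz value = 0.7
Difference: 0 − 0.7 = -0.70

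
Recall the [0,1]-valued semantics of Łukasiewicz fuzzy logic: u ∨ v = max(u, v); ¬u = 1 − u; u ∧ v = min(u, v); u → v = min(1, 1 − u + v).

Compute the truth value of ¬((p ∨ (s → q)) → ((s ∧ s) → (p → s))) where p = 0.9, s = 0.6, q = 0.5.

(s → q): min(1, 1 − 0.6 + 0.5) = 0.9
(p ∨ (s → q)) = max(0.9, 0.9) = 0.9
(s ∧ s) = min(0.6, 0.6) = 0.6
(p → s): min(1, 1 − 0.9 + 0.6) = 0.7
((s ∧ s) → (p → s)): min(1, 1 − 0.6 + 0.7) = 1
((p ∨ (s → q)) → ((s ∧ s) → (p → s))): min(1, 1 − 0.9 + 1) = 1
¬((p ∨ (s → q)) → ((s ∧ s) → (p → s))): Łukasiewicz ¬ gives 1 − 1 = 0

0.00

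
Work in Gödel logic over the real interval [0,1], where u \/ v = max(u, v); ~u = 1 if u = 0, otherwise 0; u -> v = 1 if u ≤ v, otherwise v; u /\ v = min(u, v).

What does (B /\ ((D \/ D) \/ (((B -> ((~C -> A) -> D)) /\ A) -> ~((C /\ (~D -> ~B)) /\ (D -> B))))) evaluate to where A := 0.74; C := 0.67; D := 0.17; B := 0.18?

0.17

(D \/ D) = max(0.17, 0.17) = 0.17
~C: Gödel ¬ of 0.67 = 0 (operand ≠ 0)
(~C -> A): 0 ≤ 0.74, so result = 1
((~C -> A) -> D): 1 > 0.17, so result = 0.17
(B -> ((~C -> A) -> D)): 0.18 > 0.17, so result = 0.17
((B -> ((~C -> A) -> D)) /\ A) = min(0.17, 0.74) = 0.17
~D: Gödel ¬ of 0.17 = 0 (operand ≠ 0)
~B: Gödel ¬ of 0.18 = 0 (operand ≠ 0)
(~D -> ~B): 0 ≤ 0, so result = 1
(C /\ (~D -> ~B)) = min(0.67, 1) = 0.67
(D -> B): 0.17 ≤ 0.18, so result = 1
((C /\ (~D -> ~B)) /\ (D -> B)) = min(0.67, 1) = 0.67
~((C /\ (~D -> ~B)) /\ (D -> B)): Gödel ¬ of 0.67 = 0 (operand ≠ 0)
(((B -> ((~C -> A) -> D)) /\ A) -> ~((C /\ (~D -> ~B)) /\ (D -> B))): 0.17 > 0, so result = 0
((D \/ D) \/ (((B -> ((~C -> A) -> D)) /\ A) -> ~((C /\ (~D -> ~B)) /\ (D -> B)))) = max(0.17, 0) = 0.17
(B /\ ((D \/ D) \/ (((B -> ((~C -> A) -> D)) /\ A) -> ~((C /\ (~D -> ~B)) /\ (D -> B))))) = min(0.18, 0.17) = 0.17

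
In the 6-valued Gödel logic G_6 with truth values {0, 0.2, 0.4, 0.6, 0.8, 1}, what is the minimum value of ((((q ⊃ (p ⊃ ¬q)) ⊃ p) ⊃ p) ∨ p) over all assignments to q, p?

0.20

The minimum is attained at q = 0.2, p = 0.2:
  ¬q: Gödel ¬ of 0.2 = 0 (operand ≠ 0)
  (p ⊃ ¬q): 0.2 > 0, so result = 0
  (q ⊃ (p ⊃ ¬q)): 0.2 > 0, so result = 0
  ((q ⊃ (p ⊃ ¬q)) ⊃ p): 0 ≤ 0.2, so result = 1
  (((q ⊃ (p ⊃ ¬q)) ⊃ p) ⊃ p): 1 > 0.2, so result = 0.2
  ((((q ⊃ (p ⊃ ¬q)) ⊃ p) ⊃ p) ∨ p) = max(0.2, 0.2) = 0.2
Checking all 36 assignments confirms none give a value below 0.20.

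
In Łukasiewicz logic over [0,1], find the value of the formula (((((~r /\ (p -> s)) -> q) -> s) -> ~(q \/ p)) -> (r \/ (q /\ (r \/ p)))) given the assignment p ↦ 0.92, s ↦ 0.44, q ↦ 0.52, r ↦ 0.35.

~r: Łukasiewicz ¬ gives 1 − 0.35 = 0.65
(p -> s): min(1, 1 − 0.92 + 0.44) = 0.52
(~r /\ (p -> s)) = min(0.65, 0.52) = 0.52
((~r /\ (p -> s)) -> q): min(1, 1 − 0.52 + 0.52) = 1
(((~r /\ (p -> s)) -> q) -> s): min(1, 1 − 1 + 0.44) = 0.44
(q \/ p) = max(0.52, 0.92) = 0.92
~(q \/ p): Łukasiewicz ¬ gives 1 − 0.92 = 0.08
((((~r /\ (p -> s)) -> q) -> s) -> ~(q \/ p)): min(1, 1 − 0.44 + 0.08) = 0.64
(r \/ p) = max(0.35, 0.92) = 0.92
(q /\ (r \/ p)) = min(0.52, 0.92) = 0.52
(r \/ (q /\ (r \/ p))) = max(0.35, 0.52) = 0.52
(((((~r /\ (p -> s)) -> q) -> s) -> ~(q \/ p)) -> (r \/ (q /\ (r \/ p)))): min(1, 1 − 0.64 + 0.52) = 0.88

0.88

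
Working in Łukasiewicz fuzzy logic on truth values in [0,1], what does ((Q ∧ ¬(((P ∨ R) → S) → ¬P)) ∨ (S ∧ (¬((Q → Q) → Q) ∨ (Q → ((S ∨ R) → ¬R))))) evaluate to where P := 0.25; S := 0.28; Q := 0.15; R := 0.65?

0.28

(P ∨ R) = max(0.25, 0.65) = 0.65
((P ∨ R) → S): min(1, 1 − 0.65 + 0.28) = 0.63
¬P: Łukasiewicz ¬ gives 1 − 0.25 = 0.75
(((P ∨ R) → S) → ¬P): min(1, 1 − 0.63 + 0.75) = 1
¬(((P ∨ R) → S) → ¬P): Łukasiewicz ¬ gives 1 − 1 = 0
(Q ∧ ¬(((P ∨ R) → S) → ¬P)) = min(0.15, 0) = 0
(Q → Q): min(1, 1 − 0.15 + 0.15) = 1
((Q → Q) → Q): min(1, 1 − 1 + 0.15) = 0.15
¬((Q → Q) → Q): Łukasiewicz ¬ gives 1 − 0.15 = 0.85
(S ∨ R) = max(0.28, 0.65) = 0.65
¬R: Łukasiewicz ¬ gives 1 − 0.65 = 0.35
((S ∨ R) → ¬R): min(1, 1 − 0.65 + 0.35) = 0.7
(Q → ((S ∨ R) → ¬R)): min(1, 1 − 0.15 + 0.7) = 1
(¬((Q → Q) → Q) ∨ (Q → ((S ∨ R) → ¬R))) = max(0.85, 1) = 1
(S ∧ (¬((Q → Q) → Q) ∨ (Q → ((S ∨ R) → ¬R)))) = min(0.28, 1) = 0.28
((Q ∧ ¬(((P ∨ R) → S) → ¬P)) ∨ (S ∧ (¬((Q → Q) → Q) ∨ (Q → ((S ∨ R) → ¬R))))) = max(0, 0.28) = 0.28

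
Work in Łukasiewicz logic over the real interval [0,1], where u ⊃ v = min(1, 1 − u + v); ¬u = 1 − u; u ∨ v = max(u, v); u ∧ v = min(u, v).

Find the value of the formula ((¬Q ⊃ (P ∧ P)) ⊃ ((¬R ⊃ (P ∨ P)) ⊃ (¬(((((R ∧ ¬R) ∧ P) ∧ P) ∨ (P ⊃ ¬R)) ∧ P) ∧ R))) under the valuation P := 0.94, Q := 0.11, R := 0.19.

0.13

¬Q: Łukasiewicz ¬ gives 1 − 0.11 = 0.89
(P ∧ P) = min(0.94, 0.94) = 0.94
(¬Q ⊃ (P ∧ P)): min(1, 1 − 0.89 + 0.94) = 1
¬R: Łukasiewicz ¬ gives 1 − 0.19 = 0.81
(P ∨ P) = max(0.94, 0.94) = 0.94
(¬R ⊃ (P ∨ P)): min(1, 1 − 0.81 + 0.94) = 1
¬R: Łukasiewicz ¬ gives 1 − 0.19 = 0.81
(R ∧ ¬R) = min(0.19, 0.81) = 0.19
((R ∧ ¬R) ∧ P) = min(0.19, 0.94) = 0.19
(((R ∧ ¬R) ∧ P) ∧ P) = min(0.19, 0.94) = 0.19
¬R: Łukasiewicz ¬ gives 1 − 0.19 = 0.81
(P ⊃ ¬R): min(1, 1 − 0.94 + 0.81) = 0.87
((((R ∧ ¬R) ∧ P) ∧ P) ∨ (P ⊃ ¬R)) = max(0.19, 0.87) = 0.87
(((((R ∧ ¬R) ∧ P) ∧ P) ∨ (P ⊃ ¬R)) ∧ P) = min(0.87, 0.94) = 0.87
¬(((((R ∧ ¬R) ∧ P) ∧ P) ∨ (P ⊃ ¬R)) ∧ P): Łukasiewicz ¬ gives 1 − 0.87 = 0.13
(¬(((((R ∧ ¬R) ∧ P) ∧ P) ∨ (P ⊃ ¬R)) ∧ P) ∧ R) = min(0.13, 0.19) = 0.13
((¬R ⊃ (P ∨ P)) ⊃ (¬(((((R ∧ ¬R) ∧ P) ∧ P) ∨ (P ⊃ ¬R)) ∧ P) ∧ R)): min(1, 1 − 1 + 0.13) = 0.13
((¬Q ⊃ (P ∧ P)) ⊃ ((¬R ⊃ (P ∨ P)) ⊃ (¬(((((R ∧ ¬R) ∧ P) ∧ P) ∨ (P ⊃ ¬R)) ∧ P) ∧ R))): min(1, 1 − 1 + 0.13) = 0.13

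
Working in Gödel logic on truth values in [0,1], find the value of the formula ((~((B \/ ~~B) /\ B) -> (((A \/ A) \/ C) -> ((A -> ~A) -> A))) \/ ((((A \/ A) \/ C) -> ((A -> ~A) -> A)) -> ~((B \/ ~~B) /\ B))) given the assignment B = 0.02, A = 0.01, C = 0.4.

~B: Gödel ¬ of 0.02 = 0 (operand ≠ 0)
~~B: Gödel ¬ of 0 = 1 (operand is 0)
(B \/ ~~B) = max(0.02, 1) = 1
((B \/ ~~B) /\ B) = min(1, 0.02) = 0.02
~((B \/ ~~B) /\ B): Gödel ¬ of 0.02 = 0 (operand ≠ 0)
(A \/ A) = max(0.01, 0.01) = 0.01
((A \/ A) \/ C) = max(0.01, 0.4) = 0.4
~A: Gödel ¬ of 0.01 = 0 (operand ≠ 0)
(A -> ~A): 0.01 > 0, so result = 0
((A -> ~A) -> A): 0 ≤ 0.01, so result = 1
(((A \/ A) \/ C) -> ((A -> ~A) -> A)): 0.4 ≤ 1, so result = 1
(~((B \/ ~~B) /\ B) -> (((A \/ A) \/ C) -> ((A -> ~A) -> A))): 0 ≤ 1, so result = 1
(A \/ A) = max(0.01, 0.01) = 0.01
((A \/ A) \/ C) = max(0.01, 0.4) = 0.4
~A: Gödel ¬ of 0.01 = 0 (operand ≠ 0)
(A -> ~A): 0.01 > 0, so result = 0
((A -> ~A) -> A): 0 ≤ 0.01, so result = 1
(((A \/ A) \/ C) -> ((A -> ~A) -> A)): 0.4 ≤ 1, so result = 1
~B: Gödel ¬ of 0.02 = 0 (operand ≠ 0)
~~B: Gödel ¬ of 0 = 1 (operand is 0)
(B \/ ~~B) = max(0.02, 1) = 1
((B \/ ~~B) /\ B) = min(1, 0.02) = 0.02
~((B \/ ~~B) /\ B): Gödel ¬ of 0.02 = 0 (operand ≠ 0)
((((A \/ A) \/ C) -> ((A -> ~A) -> A)) -> ~((B \/ ~~B) /\ B)): 1 > 0, so result = 0
((~((B \/ ~~B) /\ B) -> (((A \/ A) \/ C) -> ((A -> ~A) -> A))) \/ ((((A \/ A) \/ C) -> ((A -> ~A) -> A)) -> ~((B \/ ~~B) /\ B))) = max(1, 0) = 1

1.00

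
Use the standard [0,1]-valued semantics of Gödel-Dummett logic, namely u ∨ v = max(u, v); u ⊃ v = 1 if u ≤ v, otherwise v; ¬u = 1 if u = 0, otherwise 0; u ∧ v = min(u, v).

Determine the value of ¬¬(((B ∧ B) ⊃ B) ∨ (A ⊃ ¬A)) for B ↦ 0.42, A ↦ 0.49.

(B ∧ B) = min(0.42, 0.42) = 0.42
((B ∧ B) ⊃ B): 0.42 ≤ 0.42, so result = 1
¬A: Gödel ¬ of 0.49 = 0 (operand ≠ 0)
(A ⊃ ¬A): 0.49 > 0, so result = 0
(((B ∧ B) ⊃ B) ∨ (A ⊃ ¬A)) = max(1, 0) = 1
¬(((B ∧ B) ⊃ B) ∨ (A ⊃ ¬A)): Gödel ¬ of 1 = 0 (operand ≠ 0)
¬¬(((B ∧ B) ⊃ B) ∨ (A ⊃ ¬A)): Gödel ¬ of 0 = 1 (operand is 0)

1.00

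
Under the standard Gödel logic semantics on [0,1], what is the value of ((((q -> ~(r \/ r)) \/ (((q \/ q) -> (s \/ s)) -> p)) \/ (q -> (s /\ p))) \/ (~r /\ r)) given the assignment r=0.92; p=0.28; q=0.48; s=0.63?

(r \/ r) = max(0.92, 0.92) = 0.92
~(r \/ r): Gödel ¬ of 0.92 = 0 (operand ≠ 0)
(q -> ~(r \/ r)): 0.48 > 0, so result = 0
(q \/ q) = max(0.48, 0.48) = 0.48
(s \/ s) = max(0.63, 0.63) = 0.63
((q \/ q) -> (s \/ s)): 0.48 ≤ 0.63, so result = 1
(((q \/ q) -> (s \/ s)) -> p): 1 > 0.28, so result = 0.28
((q -> ~(r \/ r)) \/ (((q \/ q) -> (s \/ s)) -> p)) = max(0, 0.28) = 0.28
(s /\ p) = min(0.63, 0.28) = 0.28
(q -> (s /\ p)): 0.48 > 0.28, so result = 0.28
(((q -> ~(r \/ r)) \/ (((q \/ q) -> (s \/ s)) -> p)) \/ (q -> (s /\ p))) = max(0.28, 0.28) = 0.28
~r: Gödel ¬ of 0.92 = 0 (operand ≠ 0)
(~r /\ r) = min(0, 0.92) = 0
((((q -> ~(r \/ r)) \/ (((q \/ q) -> (s \/ s)) -> p)) \/ (q -> (s /\ p))) \/ (~r /\ r)) = max(0.28, 0) = 0.28

0.28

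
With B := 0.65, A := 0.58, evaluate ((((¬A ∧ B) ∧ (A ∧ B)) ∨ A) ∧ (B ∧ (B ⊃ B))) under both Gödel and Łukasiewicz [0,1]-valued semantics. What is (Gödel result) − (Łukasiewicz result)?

Gödel evaluation:
  ¬A: Gödel ¬ of 0.58 = 0 (operand ≠ 0)
  (¬A ∧ B) = min(0, 0.65) = 0
  (A ∧ B) = min(0.58, 0.65) = 0.58
  ((¬A ∧ B) ∧ (A ∧ B)) = min(0, 0.58) = 0
  (((¬A ∧ B) ∧ (A ∧ B)) ∨ A) = max(0, 0.58) = 0.58
  (B ⊃ B): 0.65 ≤ 0.65, so result = 1
  (B ∧ (B ⊃ B)) = min(0.65, 1) = 0.65
  ((((¬A ∧ B) ∧ (A ∧ B)) ∨ A) ∧ (B ∧ (B ⊃ B))) = min(0.58, 0.65) = 0.58
  Gödel value = 0.58
Łukasiewicz evaluation:
  ¬A: Łukasiewicz ¬ gives 1 − 0.58 = 0.42
  (¬A ∧ B) = min(0.42, 0.65) = 0.42
  (A ∧ B) = min(0.58, 0.65) = 0.58
  ((¬A ∧ B) ∧ (A ∧ B)) = min(0.42, 0.58) = 0.42
  (((¬A ∧ B) ∧ (A ∧ B)) ∨ A) = max(0.42, 0.58) = 0.58
  (B ⊃ B): min(1, 1 − 0.65 + 0.65) = 1
  (B ∧ (B ⊃ B)) = min(0.65, 1) = 0.65
  ((((¬A ∧ B) ∧ (A ∧ B)) ∨ A) ∧ (B ∧ (B ⊃ B))) = min(0.58, 0.65) = 0.58
  Łukasiewicz value = 0.58
Difference: 0.58 − 0.58 = 0.00

0.00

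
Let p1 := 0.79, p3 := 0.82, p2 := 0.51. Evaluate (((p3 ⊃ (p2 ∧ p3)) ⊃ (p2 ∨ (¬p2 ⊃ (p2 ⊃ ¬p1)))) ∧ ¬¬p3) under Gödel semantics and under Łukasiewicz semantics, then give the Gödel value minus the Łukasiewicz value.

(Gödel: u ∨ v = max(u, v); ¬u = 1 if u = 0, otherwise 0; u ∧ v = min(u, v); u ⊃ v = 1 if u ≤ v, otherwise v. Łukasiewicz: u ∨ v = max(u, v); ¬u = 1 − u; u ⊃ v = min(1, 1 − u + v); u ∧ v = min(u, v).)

0.18

Gödel evaluation:
  (p2 ∧ p3) = min(0.51, 0.82) = 0.51
  (p3 ⊃ (p2 ∧ p3)): 0.82 > 0.51, so result = 0.51
  ¬p2: Gödel ¬ of 0.51 = 0 (operand ≠ 0)
  ¬p1: Gödel ¬ of 0.79 = 0 (operand ≠ 0)
  (p2 ⊃ ¬p1): 0.51 > 0, so result = 0
  (¬p2 ⊃ (p2 ⊃ ¬p1)): 0 ≤ 0, so result = 1
  (p2 ∨ (¬p2 ⊃ (p2 ⊃ ¬p1))) = max(0.51, 1) = 1
  ((p3 ⊃ (p2 ∧ p3)) ⊃ (p2 ∨ (¬p2 ⊃ (p2 ⊃ ¬p1)))): 0.51 ≤ 1, so result = 1
  ¬p3: Gödel ¬ of 0.82 = 0 (operand ≠ 0)
  ¬¬p3: Gödel ¬ of 0 = 1 (operand is 0)
  (((p3 ⊃ (p2 ∧ p3)) ⊃ (p2 ∨ (¬p2 ⊃ (p2 ⊃ ¬p1)))) ∧ ¬¬p3) = min(1, 1) = 1
  Gödel value = 1
Łukasiewicz evaluation:
  (p2 ∧ p3) = min(0.51, 0.82) = 0.51
  (p3 ⊃ (p2 ∧ p3)): min(1, 1 − 0.82 + 0.51) = 0.69
  ¬p2: Łukasiewicz ¬ gives 1 − 0.51 = 0.49
  ¬p1: Łukasiewicz ¬ gives 1 − 0.79 = 0.21
  (p2 ⊃ ¬p1): min(1, 1 − 0.51 + 0.21) = 0.7
  (¬p2 ⊃ (p2 ⊃ ¬p1)): min(1, 1 − 0.49 + 0.7) = 1
  (p2 ∨ (¬p2 ⊃ (p2 ⊃ ¬p1))) = max(0.51, 1) = 1
  ((p3 ⊃ (p2 ∧ p3)) ⊃ (p2 ∨ (¬p2 ⊃ (p2 ⊃ ¬p1)))): min(1, 1 − 0.69 + 1) = 1
  ¬p3: Łukasiewicz ¬ gives 1 − 0.82 = 0.18
  ¬¬p3: Łukasiewicz ¬ gives 1 − 0.18 = 0.82
  (((p3 ⊃ (p2 ∧ p3)) ⊃ (p2 ∨ (¬p2 ⊃ (p2 ⊃ ¬p1)))) ∧ ¬¬p3) = min(1, 0.82) = 0.82
  Łukasiewicz value = 0.82
Difference: 1 − 0.82 = 0.18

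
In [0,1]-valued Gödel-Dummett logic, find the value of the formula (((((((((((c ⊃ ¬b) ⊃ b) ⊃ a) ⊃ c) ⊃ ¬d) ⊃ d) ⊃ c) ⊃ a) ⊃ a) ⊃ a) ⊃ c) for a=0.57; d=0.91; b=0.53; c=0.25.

0.25

¬b: Gödel ¬ of 0.53 = 0 (operand ≠ 0)
(c ⊃ ¬b): 0.25 > 0, so result = 0
((c ⊃ ¬b) ⊃ b): 0 ≤ 0.53, so result = 1
(((c ⊃ ¬b) ⊃ b) ⊃ a): 1 > 0.57, so result = 0.57
((((c ⊃ ¬b) ⊃ b) ⊃ a) ⊃ c): 0.57 > 0.25, so result = 0.25
¬d: Gödel ¬ of 0.91 = 0 (operand ≠ 0)
(((((c ⊃ ¬b) ⊃ b) ⊃ a) ⊃ c) ⊃ ¬d): 0.25 > 0, so result = 0
((((((c ⊃ ¬b) ⊃ b) ⊃ a) ⊃ c) ⊃ ¬d) ⊃ d): 0 ≤ 0.91, so result = 1
(((((((c ⊃ ¬b) ⊃ b) ⊃ a) ⊃ c) ⊃ ¬d) ⊃ d) ⊃ c): 1 > 0.25, so result = 0.25
((((((((c ⊃ ¬b) ⊃ b) ⊃ a) ⊃ c) ⊃ ¬d) ⊃ d) ⊃ c) ⊃ a): 0.25 ≤ 0.57, so result = 1
(((((((((c ⊃ ¬b) ⊃ b) ⊃ a) ⊃ c) ⊃ ¬d) ⊃ d) ⊃ c) ⊃ a) ⊃ a): 1 > 0.57, so result = 0.57
((((((((((c ⊃ ¬b) ⊃ b) ⊃ a) ⊃ c) ⊃ ¬d) ⊃ d) ⊃ c) ⊃ a) ⊃ a) ⊃ a): 0.57 ≤ 0.57, so result = 1
(((((((((((c ⊃ ¬b) ⊃ b) ⊃ a) ⊃ c) ⊃ ¬d) ⊃ d) ⊃ c) ⊃ a) ⊃ a) ⊃ a) ⊃ c): 1 > 0.25, so result = 0.25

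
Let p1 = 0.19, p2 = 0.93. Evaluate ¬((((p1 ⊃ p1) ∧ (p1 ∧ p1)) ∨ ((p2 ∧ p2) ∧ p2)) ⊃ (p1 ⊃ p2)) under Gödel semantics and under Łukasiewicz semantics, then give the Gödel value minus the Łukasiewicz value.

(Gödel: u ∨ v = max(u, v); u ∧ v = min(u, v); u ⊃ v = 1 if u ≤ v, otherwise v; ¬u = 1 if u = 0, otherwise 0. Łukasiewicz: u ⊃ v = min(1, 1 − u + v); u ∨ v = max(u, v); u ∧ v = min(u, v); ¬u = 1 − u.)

0.00

Gödel evaluation:
  (p1 ⊃ p1): 0.19 ≤ 0.19, so result = 1
  (p1 ∧ p1) = min(0.19, 0.19) = 0.19
  ((p1 ⊃ p1) ∧ (p1 ∧ p1)) = min(1, 0.19) = 0.19
  (p2 ∧ p2) = min(0.93, 0.93) = 0.93
  ((p2 ∧ p2) ∧ p2) = min(0.93, 0.93) = 0.93
  (((p1 ⊃ p1) ∧ (p1 ∧ p1)) ∨ ((p2 ∧ p2) ∧ p2)) = max(0.19, 0.93) = 0.93
  (p1 ⊃ p2): 0.19 ≤ 0.93, so result = 1
  ((((p1 ⊃ p1) ∧ (p1 ∧ p1)) ∨ ((p2 ∧ p2) ∧ p2)) ⊃ (p1 ⊃ p2)): 0.93 ≤ 1, so result = 1
  ¬((((p1 ⊃ p1) ∧ (p1 ∧ p1)) ∨ ((p2 ∧ p2) ∧ p2)) ⊃ (p1 ⊃ p2)): Gödel ¬ of 1 = 0 (operand ≠ 0)
  Gödel value = 0
Łukasiewicz evaluation:
  (p1 ⊃ p1): min(1, 1 − 0.19 + 0.19) = 1
  (p1 ∧ p1) = min(0.19, 0.19) = 0.19
  ((p1 ⊃ p1) ∧ (p1 ∧ p1)) = min(1, 0.19) = 0.19
  (p2 ∧ p2) = min(0.93, 0.93) = 0.93
  ((p2 ∧ p2) ∧ p2) = min(0.93, 0.93) = 0.93
  (((p1 ⊃ p1) ∧ (p1 ∧ p1)) ∨ ((p2 ∧ p2) ∧ p2)) = max(0.19, 0.93) = 0.93
  (p1 ⊃ p2): min(1, 1 − 0.19 + 0.93) = 1
  ((((p1 ⊃ p1) ∧ (p1 ∧ p1)) ∨ ((p2 ∧ p2) ∧ p2)) ⊃ (p1 ⊃ p2)): min(1, 1 − 0.93 + 1) = 1
  ¬((((p1 ⊃ p1) ∧ (p1 ∧ p1)) ∨ ((p2 ∧ p2) ∧ p2)) ⊃ (p1 ⊃ p2)): Łukasiewicz ¬ gives 1 − 1 = 0
  Łukasiewicz value = 0
Difference: 0 − 0 = 0.00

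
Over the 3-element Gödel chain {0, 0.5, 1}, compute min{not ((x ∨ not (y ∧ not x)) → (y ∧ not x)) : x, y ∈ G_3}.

0.00

The minimum is attained at x = 0, y = 0.5:
  not x: Gödel ¬ of 0 = 1 (operand is 0)
  (y ∧ not x) = min(0.5, 1) = 0.5
  not (y ∧ not x): Gödel ¬ of 0.5 = 0 (operand ≠ 0)
  (x ∨ not (y ∧ not x)) = max(0, 0) = 0
  not x: Gödel ¬ of 0 = 1 (operand is 0)
  (y ∧ not x) = min(0.5, 1) = 0.5
  ((x ∨ not (y ∧ not x)) → (y ∧ not x)): 0 ≤ 0.5, so result = 1
  not ((x ∨ not (y ∧ not x)) → (y ∧ not x)): Gödel ¬ of 1 = 0 (operand ≠ 0)
Checking all 9 assignments confirms none give a value below 0.00.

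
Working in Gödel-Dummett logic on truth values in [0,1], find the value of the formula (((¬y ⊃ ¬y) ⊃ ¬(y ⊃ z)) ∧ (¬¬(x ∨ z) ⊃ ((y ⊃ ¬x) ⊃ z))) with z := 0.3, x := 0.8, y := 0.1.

¬y: Gödel ¬ of 0.1 = 0 (operand ≠ 0)
¬y: Gödel ¬ of 0.1 = 0 (operand ≠ 0)
(¬y ⊃ ¬y): 0 ≤ 0, so result = 1
(y ⊃ z): 0.1 ≤ 0.3, so result = 1
¬(y ⊃ z): Gödel ¬ of 1 = 0 (operand ≠ 0)
((¬y ⊃ ¬y) ⊃ ¬(y ⊃ z)): 1 > 0, so result = 0
(x ∨ z) = max(0.8, 0.3) = 0.8
¬(x ∨ z): Gödel ¬ of 0.8 = 0 (operand ≠ 0)
¬¬(x ∨ z): Gödel ¬ of 0 = 1 (operand is 0)
¬x: Gödel ¬ of 0.8 = 0 (operand ≠ 0)
(y ⊃ ¬x): 0.1 > 0, so result = 0
((y ⊃ ¬x) ⊃ z): 0 ≤ 0.3, so result = 1
(¬¬(x ∨ z) ⊃ ((y ⊃ ¬x) ⊃ z)): 1 ≤ 1, so result = 1
(((¬y ⊃ ¬y) ⊃ ¬(y ⊃ z)) ∧ (¬¬(x ∨ z) ⊃ ((y ⊃ ¬x) ⊃ z))) = min(0, 1) = 0

0.00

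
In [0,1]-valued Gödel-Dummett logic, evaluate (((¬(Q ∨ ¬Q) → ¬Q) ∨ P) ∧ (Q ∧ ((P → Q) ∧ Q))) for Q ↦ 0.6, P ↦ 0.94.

0.60

¬Q: Gödel ¬ of 0.6 = 0 (operand ≠ 0)
(Q ∨ ¬Q) = max(0.6, 0) = 0.6
¬(Q ∨ ¬Q): Gödel ¬ of 0.6 = 0 (operand ≠ 0)
¬Q: Gödel ¬ of 0.6 = 0 (operand ≠ 0)
(¬(Q ∨ ¬Q) → ¬Q): 0 ≤ 0, so result = 1
((¬(Q ∨ ¬Q) → ¬Q) ∨ P) = max(1, 0.94) = 1
(P → Q): 0.94 > 0.6, so result = 0.6
((P → Q) ∧ Q) = min(0.6, 0.6) = 0.6
(Q ∧ ((P → Q) ∧ Q)) = min(0.6, 0.6) = 0.6
(((¬(Q ∨ ¬Q) → ¬Q) ∨ P) ∧ (Q ∧ ((P → Q) ∧ Q))) = min(1, 0.6) = 0.6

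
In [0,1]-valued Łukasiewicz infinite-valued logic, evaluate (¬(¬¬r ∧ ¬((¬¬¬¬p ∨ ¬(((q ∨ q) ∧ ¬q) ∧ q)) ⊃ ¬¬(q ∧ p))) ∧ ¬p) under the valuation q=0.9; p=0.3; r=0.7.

0.40

¬r: Łukasiewicz ¬ gives 1 − 0.7 = 0.3
¬¬r: Łukasiewicz ¬ gives 1 − 0.3 = 0.7
¬p: Łukasiewicz ¬ gives 1 − 0.3 = 0.7
¬¬p: Łukasiewicz ¬ gives 1 − 0.7 = 0.3
¬¬¬p: Łukasiewicz ¬ gives 1 − 0.3 = 0.7
¬¬¬¬p: Łukasiewicz ¬ gives 1 − 0.7 = 0.3
(q ∨ q) = max(0.9, 0.9) = 0.9
¬q: Łukasiewicz ¬ gives 1 − 0.9 = 0.1
((q ∨ q) ∧ ¬q) = min(0.9, 0.1) = 0.1
(((q ∨ q) ∧ ¬q) ∧ q) = min(0.1, 0.9) = 0.1
¬(((q ∨ q) ∧ ¬q) ∧ q): Łukasiewicz ¬ gives 1 − 0.1 = 0.9
(¬¬¬¬p ∨ ¬(((q ∨ q) ∧ ¬q) ∧ q)) = max(0.3, 0.9) = 0.9
(q ∧ p) = min(0.9, 0.3) = 0.3
¬(q ∧ p): Łukasiewicz ¬ gives 1 − 0.3 = 0.7
¬¬(q ∧ p): Łukasiewicz ¬ gives 1 − 0.7 = 0.3
((¬¬¬¬p ∨ ¬(((q ∨ q) ∧ ¬q) ∧ q)) ⊃ ¬¬(q ∧ p)): min(1, 1 − 0.9 + 0.3) = 0.4
¬((¬¬¬¬p ∨ ¬(((q ∨ q) ∧ ¬q) ∧ q)) ⊃ ¬¬(q ∧ p)): Łukasiewicz ¬ gives 1 − 0.4 = 0.6
(¬¬r ∧ ¬((¬¬¬¬p ∨ ¬(((q ∨ q) ∧ ¬q) ∧ q)) ⊃ ¬¬(q ∧ p))) = min(0.7, 0.6) = 0.6
¬(¬¬r ∧ ¬((¬¬¬¬p ∨ ¬(((q ∨ q) ∧ ¬q) ∧ q)) ⊃ ¬¬(q ∧ p))): Łukasiewicz ¬ gives 1 − 0.6 = 0.4
¬p: Łukasiewicz ¬ gives 1 − 0.3 = 0.7
(¬(¬¬r ∧ ¬((¬¬¬¬p ∨ ¬(((q ∨ q) ∧ ¬q) ∧ q)) ⊃ ¬¬(q ∧ p))) ∧ ¬p) = min(0.4, 0.7) = 0.4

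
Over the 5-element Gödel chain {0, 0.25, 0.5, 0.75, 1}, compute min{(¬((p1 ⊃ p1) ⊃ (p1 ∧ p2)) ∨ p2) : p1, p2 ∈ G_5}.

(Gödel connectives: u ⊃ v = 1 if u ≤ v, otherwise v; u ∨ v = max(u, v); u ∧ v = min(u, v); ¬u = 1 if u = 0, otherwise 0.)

The minimum is attained at p1 = 0.25, p2 = 0.25:
  (p1 ⊃ p1): 0.25 ≤ 0.25, so result = 1
  (p1 ∧ p2) = min(0.25, 0.25) = 0.25
  ((p1 ⊃ p1) ⊃ (p1 ∧ p2)): 1 > 0.25, so result = 0.25
  ¬((p1 ⊃ p1) ⊃ (p1 ∧ p2)): Gödel ¬ of 0.25 = 0 (operand ≠ 0)
  (¬((p1 ⊃ p1) ⊃ (p1 ∧ p2)) ∨ p2) = max(0, 0.25) = 0.25
Checking all 25 assignments confirms none give a value below 0.25.

0.25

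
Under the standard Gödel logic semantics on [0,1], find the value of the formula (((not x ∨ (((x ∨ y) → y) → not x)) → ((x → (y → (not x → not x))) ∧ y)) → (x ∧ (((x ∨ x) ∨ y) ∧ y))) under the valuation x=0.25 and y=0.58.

0.25

not x: Gödel ¬ of 0.25 = 0 (operand ≠ 0)
(x ∨ y) = max(0.25, 0.58) = 0.58
((x ∨ y) → y): 0.58 ≤ 0.58, so result = 1
not x: Gödel ¬ of 0.25 = 0 (operand ≠ 0)
(((x ∨ y) → y) → not x): 1 > 0, so result = 0
(not x ∨ (((x ∨ y) → y) → not x)) = max(0, 0) = 0
not x: Gödel ¬ of 0.25 = 0 (operand ≠ 0)
not x: Gödel ¬ of 0.25 = 0 (operand ≠ 0)
(not x → not x): 0 ≤ 0, so result = 1
(y → (not x → not x)): 0.58 ≤ 1, so result = 1
(x → (y → (not x → not x))): 0.25 ≤ 1, so result = 1
((x → (y → (not x → not x))) ∧ y) = min(1, 0.58) = 0.58
((not x ∨ (((x ∨ y) → y) → not x)) → ((x → (y → (not x → not x))) ∧ y)): 0 ≤ 0.58, so result = 1
(x ∨ x) = max(0.25, 0.25) = 0.25
((x ∨ x) ∨ y) = max(0.25, 0.58) = 0.58
(((x ∨ x) ∨ y) ∧ y) = min(0.58, 0.58) = 0.58
(x ∧ (((x ∨ x) ∨ y) ∧ y)) = min(0.25, 0.58) = 0.25
(((not x ∨ (((x ∨ y) → y) → not x)) → ((x → (y → (not x → not x))) ∧ y)) → (x ∧ (((x ∨ x) ∨ y) ∧ y))): 1 > 0.25, so result = 0.25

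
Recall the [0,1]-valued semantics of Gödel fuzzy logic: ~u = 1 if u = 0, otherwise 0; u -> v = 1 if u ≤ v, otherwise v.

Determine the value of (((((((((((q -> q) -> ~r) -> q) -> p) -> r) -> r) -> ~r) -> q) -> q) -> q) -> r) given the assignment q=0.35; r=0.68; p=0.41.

(q -> q): 0.35 ≤ 0.35, so result = 1
~r: Gödel ¬ of 0.68 = 0 (operand ≠ 0)
((q -> q) -> ~r): 1 > 0, so result = 0
(((q -> q) -> ~r) -> q): 0 ≤ 0.35, so result = 1
((((q -> q) -> ~r) -> q) -> p): 1 > 0.41, so result = 0.41
(((((q -> q) -> ~r) -> q) -> p) -> r): 0.41 ≤ 0.68, so result = 1
((((((q -> q) -> ~r) -> q) -> p) -> r) -> r): 1 > 0.68, so result = 0.68
~r: Gödel ¬ of 0.68 = 0 (operand ≠ 0)
(((((((q -> q) -> ~r) -> q) -> p) -> r) -> r) -> ~r): 0.68 > 0, so result = 0
((((((((q -> q) -> ~r) -> q) -> p) -> r) -> r) -> ~r) -> q): 0 ≤ 0.35, so result = 1
(((((((((q -> q) -> ~r) -> q) -> p) -> r) -> r) -> ~r) -> q) -> q): 1 > 0.35, so result = 0.35
((((((((((q -> q) -> ~r) -> q) -> p) -> r) -> r) -> ~r) -> q) -> q) -> q): 0.35 ≤ 0.35, so result = 1
(((((((((((q -> q) -> ~r) -> q) -> p) -> r) -> r) -> ~r) -> q) -> q) -> q) -> r): 1 > 0.68, so result = 0.68

0.68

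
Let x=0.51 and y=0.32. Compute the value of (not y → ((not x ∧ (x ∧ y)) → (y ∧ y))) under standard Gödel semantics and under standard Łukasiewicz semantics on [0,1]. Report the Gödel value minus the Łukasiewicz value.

Gödel evaluation:
  not y: Gödel ¬ of 0.32 = 0 (operand ≠ 0)
  not x: Gödel ¬ of 0.51 = 0 (operand ≠ 0)
  (x ∧ y) = min(0.51, 0.32) = 0.32
  (not x ∧ (x ∧ y)) = min(0, 0.32) = 0
  (y ∧ y) = min(0.32, 0.32) = 0.32
  ((not x ∧ (x ∧ y)) → (y ∧ y)): 0 ≤ 0.32, so result = 1
  (not y → ((not x ∧ (x ∧ y)) → (y ∧ y))): 0 ≤ 1, so result = 1
  Gödel value = 1
Łukasiewicz evaluation:
  not y: Łukasiewicz ¬ gives 1 − 0.32 = 0.68
  not x: Łukasiewicz ¬ gives 1 − 0.51 = 0.49
  (x ∧ y) = min(0.51, 0.32) = 0.32
  (not x ∧ (x ∧ y)) = min(0.49, 0.32) = 0.32
  (y ∧ y) = min(0.32, 0.32) = 0.32
  ((not x ∧ (x ∧ y)) → (y ∧ y)): min(1, 1 − 0.32 + 0.32) = 1
  (not y → ((not x ∧ (x ∧ y)) → (y ∧ y))): min(1, 1 − 0.68 + 1) = 1
  Łukasiewicz value = 1
Difference: 1 − 1 = 0.00

0.00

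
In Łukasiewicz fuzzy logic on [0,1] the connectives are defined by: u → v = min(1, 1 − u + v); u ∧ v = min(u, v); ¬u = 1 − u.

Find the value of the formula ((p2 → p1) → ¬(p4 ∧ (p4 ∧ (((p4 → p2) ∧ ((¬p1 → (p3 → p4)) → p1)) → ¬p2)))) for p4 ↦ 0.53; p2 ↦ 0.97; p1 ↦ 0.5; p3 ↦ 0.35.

0.94

(p2 → p1): min(1, 1 − 0.97 + 0.5) = 0.53
(p4 → p2): min(1, 1 − 0.53 + 0.97) = 1
¬p1: Łukasiewicz ¬ gives 1 − 0.5 = 0.5
(p3 → p4): min(1, 1 − 0.35 + 0.53) = 1
(¬p1 → (p3 → p4)): min(1, 1 − 0.5 + 1) = 1
((¬p1 → (p3 → p4)) → p1): min(1, 1 − 1 + 0.5) = 0.5
((p4 → p2) ∧ ((¬p1 → (p3 → p4)) → p1)) = min(1, 0.5) = 0.5
¬p2: Łukasiewicz ¬ gives 1 − 0.97 = 0.03
(((p4 → p2) ∧ ((¬p1 → (p3 → p4)) → p1)) → ¬p2): min(1, 1 − 0.5 + 0.03) = 0.53
(p4 ∧ (((p4 → p2) ∧ ((¬p1 → (p3 → p4)) → p1)) → ¬p2)) = min(0.53, 0.53) = 0.53
(p4 ∧ (p4 ∧ (((p4 → p2) ∧ ((¬p1 → (p3 → p4)) → p1)) → ¬p2))) = min(0.53, 0.53) = 0.53
¬(p4 ∧ (p4 ∧ (((p4 → p2) ∧ ((¬p1 → (p3 → p4)) → p1)) → ¬p2))): Łukasiewicz ¬ gives 1 − 0.53 = 0.47
((p2 → p1) → ¬(p4 ∧ (p4 ∧ (((p4 → p2) ∧ ((¬p1 → (p3 → p4)) → p1)) → ¬p2)))): min(1, 1 − 0.53 + 0.47) = 0.94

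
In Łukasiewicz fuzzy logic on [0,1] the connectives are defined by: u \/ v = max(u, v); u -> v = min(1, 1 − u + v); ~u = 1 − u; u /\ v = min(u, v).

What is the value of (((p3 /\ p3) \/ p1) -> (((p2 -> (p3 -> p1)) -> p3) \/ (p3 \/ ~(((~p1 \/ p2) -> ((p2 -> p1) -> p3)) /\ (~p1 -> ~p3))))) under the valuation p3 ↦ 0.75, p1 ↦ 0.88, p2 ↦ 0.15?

0.87

(p3 /\ p3) = min(0.75, 0.75) = 0.75
((p3 /\ p3) \/ p1) = max(0.75, 0.88) = 0.88
(p3 -> p1): min(1, 1 − 0.75 + 0.88) = 1
(p2 -> (p3 -> p1)): min(1, 1 − 0.15 + 1) = 1
((p2 -> (p3 -> p1)) -> p3): min(1, 1 − 1 + 0.75) = 0.75
~p1: Łukasiewicz ¬ gives 1 − 0.88 = 0.12
(~p1 \/ p2) = max(0.12, 0.15) = 0.15
(p2 -> p1): min(1, 1 − 0.15 + 0.88) = 1
((p2 -> p1) -> p3): min(1, 1 − 1 + 0.75) = 0.75
((~p1 \/ p2) -> ((p2 -> p1) -> p3)): min(1, 1 − 0.15 + 0.75) = 1
~p1: Łukasiewicz ¬ gives 1 − 0.88 = 0.12
~p3: Łukasiewicz ¬ gives 1 − 0.75 = 0.25
(~p1 -> ~p3): min(1, 1 − 0.12 + 0.25) = 1
(((~p1 \/ p2) -> ((p2 -> p1) -> p3)) /\ (~p1 -> ~p3)) = min(1, 1) = 1
~(((~p1 \/ p2) -> ((p2 -> p1) -> p3)) /\ (~p1 -> ~p3)): Łukasiewicz ¬ gives 1 − 1 = 0
(p3 \/ ~(((~p1 \/ p2) -> ((p2 -> p1) -> p3)) /\ (~p1 -> ~p3))) = max(0.75, 0) = 0.75
(((p2 -> (p3 -> p1)) -> p3) \/ (p3 \/ ~(((~p1 \/ p2) -> ((p2 -> p1) -> p3)) /\ (~p1 -> ~p3)))) = max(0.75, 0.75) = 0.75
(((p3 /\ p3) \/ p1) -> (((p2 -> (p3 -> p1)) -> p3) \/ (p3 \/ ~(((~p1 \/ p2) -> ((p2 -> p1) -> p3)) /\ (~p1 -> ~p3))))): min(1, 1 − 0.88 + 0.75) = 0.87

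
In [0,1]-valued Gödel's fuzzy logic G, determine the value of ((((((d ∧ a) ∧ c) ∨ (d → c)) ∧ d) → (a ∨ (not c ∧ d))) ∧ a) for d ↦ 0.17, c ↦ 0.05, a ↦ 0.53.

0.53

(d ∧ a) = min(0.17, 0.53) = 0.17
((d ∧ a) ∧ c) = min(0.17, 0.05) = 0.05
(d → c): 0.17 > 0.05, so result = 0.05
(((d ∧ a) ∧ c) ∨ (d → c)) = max(0.05, 0.05) = 0.05
((((d ∧ a) ∧ c) ∨ (d → c)) ∧ d) = min(0.05, 0.17) = 0.05
not c: Gödel ¬ of 0.05 = 0 (operand ≠ 0)
(not c ∧ d) = min(0, 0.17) = 0
(a ∨ (not c ∧ d)) = max(0.53, 0) = 0.53
(((((d ∧ a) ∧ c) ∨ (d → c)) ∧ d) → (a ∨ (not c ∧ d))): 0.05 ≤ 0.53, so result = 1
((((((d ∧ a) ∧ c) ∨ (d → c)) ∧ d) → (a ∨ (not c ∧ d))) ∧ a) = min(1, 0.53) = 0.53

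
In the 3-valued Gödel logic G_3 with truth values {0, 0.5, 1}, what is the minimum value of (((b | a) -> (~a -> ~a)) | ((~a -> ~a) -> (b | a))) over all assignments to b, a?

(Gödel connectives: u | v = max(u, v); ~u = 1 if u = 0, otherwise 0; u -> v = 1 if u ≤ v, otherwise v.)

1.00

Every assignment gives 1. For instance at b = 0, a = 0:
  (b | a) = max(0, 0) = 0
  ~a: Gödel ¬ of 0 = 1 (operand is 0)
  ~a: Gödel ¬ of 0 = 1 (operand is 0)
  (~a -> ~a): 1 ≤ 1, so result = 1
  ((b | a) -> (~a -> ~a)): 0 ≤ 1, so result = 1
  ~a: Gödel ¬ of 0 = 1 (operand is 0)
  ~a: Gödel ¬ of 0 = 1 (operand is 0)
  (~a -> ~a): 1 ≤ 1, so result = 1
  (b | a) = max(0, 0) = 0
  ((~a -> ~a) -> (b | a)): 1 > 0, so result = 0
  (((b | a) -> (~a -> ~a)) | ((~a -> ~a) -> (b | a))) = max(1, 0) = 1
All 9 assignments give value 1 — the formula is a G_3-tautology.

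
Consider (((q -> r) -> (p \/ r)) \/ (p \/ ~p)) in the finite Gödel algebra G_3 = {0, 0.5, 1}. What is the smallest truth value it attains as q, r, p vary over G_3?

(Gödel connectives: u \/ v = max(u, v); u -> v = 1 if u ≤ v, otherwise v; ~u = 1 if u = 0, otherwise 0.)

0.50

The minimum is attained at q = 0, r = 0, p = 0.5:
  (q -> r): 0 ≤ 0, so result = 1
  (p \/ r) = max(0.5, 0) = 0.5
  ((q -> r) -> (p \/ r)): 1 > 0.5, so result = 0.5
  ~p: Gödel ¬ of 0.5 = 0 (operand ≠ 0)
  (p \/ ~p) = max(0.5, 0) = 0.5
  (((q -> r) -> (p \/ r)) \/ (p \/ ~p)) = max(0.5, 0.5) = 0.5
Checking all 27 assignments confirms none give a value below 0.50.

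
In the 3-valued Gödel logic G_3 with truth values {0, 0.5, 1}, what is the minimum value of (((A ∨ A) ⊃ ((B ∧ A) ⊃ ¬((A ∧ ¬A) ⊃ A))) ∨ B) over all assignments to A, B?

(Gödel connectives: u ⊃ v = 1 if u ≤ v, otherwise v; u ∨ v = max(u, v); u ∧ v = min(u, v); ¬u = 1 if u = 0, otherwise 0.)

The minimum is attained at A = 0.5, B = 0.5:
  (A ∨ A) = max(0.5, 0.5) = 0.5
  (B ∧ A) = min(0.5, 0.5) = 0.5
  ¬A: Gödel ¬ of 0.5 = 0 (operand ≠ 0)
  (A ∧ ¬A) = min(0.5, 0) = 0
  ((A ∧ ¬A) ⊃ A): 0 ≤ 0.5, so result = 1
  ¬((A ∧ ¬A) ⊃ A): Gödel ¬ of 1 = 0 (operand ≠ 0)
  ((B ∧ A) ⊃ ¬((A ∧ ¬A) ⊃ A)): 0.5 > 0, so result = 0
  ((A ∨ A) ⊃ ((B ∧ A) ⊃ ¬((A ∧ ¬A) ⊃ A))): 0.5 > 0, so result = 0
  (((A ∨ A) ⊃ ((B ∧ A) ⊃ ¬((A ∧ ¬A) ⊃ A))) ∨ B) = max(0, 0.5) = 0.5
Checking all 9 assignments confirms none give a value below 0.50.

0.50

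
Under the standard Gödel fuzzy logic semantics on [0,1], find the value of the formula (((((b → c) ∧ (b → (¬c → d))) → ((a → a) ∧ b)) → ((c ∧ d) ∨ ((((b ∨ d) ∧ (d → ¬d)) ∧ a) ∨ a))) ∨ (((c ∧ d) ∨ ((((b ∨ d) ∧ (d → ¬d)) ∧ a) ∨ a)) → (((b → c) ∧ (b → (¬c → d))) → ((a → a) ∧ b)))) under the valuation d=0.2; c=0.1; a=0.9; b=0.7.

(b → c): 0.7 > 0.1, so result = 0.1
¬c: Gödel ¬ of 0.1 = 0 (operand ≠ 0)
(¬c → d): 0 ≤ 0.2, so result = 1
(b → (¬c → d)): 0.7 ≤ 1, so result = 1
((b → c) ∧ (b → (¬c → d))) = min(0.1, 1) = 0.1
(a → a): 0.9 ≤ 0.9, so result = 1
((a → a) ∧ b) = min(1, 0.7) = 0.7
(((b → c) ∧ (b → (¬c → d))) → ((a → a) ∧ b)): 0.1 ≤ 0.7, so result = 1
(c ∧ d) = min(0.1, 0.2) = 0.1
(b ∨ d) = max(0.7, 0.2) = 0.7
¬d: Gödel ¬ of 0.2 = 0 (operand ≠ 0)
(d → ¬d): 0.2 > 0, so result = 0
((b ∨ d) ∧ (d → ¬d)) = min(0.7, 0) = 0
(((b ∨ d) ∧ (d → ¬d)) ∧ a) = min(0, 0.9) = 0
((((b ∨ d) ∧ (d → ¬d)) ∧ a) ∨ a) = max(0, 0.9) = 0.9
((c ∧ d) ∨ ((((b ∨ d) ∧ (d → ¬d)) ∧ a) ∨ a)) = max(0.1, 0.9) = 0.9
((((b → c) ∧ (b → (¬c → d))) → ((a → a) ∧ b)) → ((c ∧ d) ∨ ((((b ∨ d) ∧ (d → ¬d)) ∧ a) ∨ a))): 1 > 0.9, so result = 0.9
(c ∧ d) = min(0.1, 0.2) = 0.1
(b ∨ d) = max(0.7, 0.2) = 0.7
¬d: Gödel ¬ of 0.2 = 0 (operand ≠ 0)
(d → ¬d): 0.2 > 0, so result = 0
((b ∨ d) ∧ (d → ¬d)) = min(0.7, 0) = 0
(((b ∨ d) ∧ (d → ¬d)) ∧ a) = min(0, 0.9) = 0
((((b ∨ d) ∧ (d → ¬d)) ∧ a) ∨ a) = max(0, 0.9) = 0.9
((c ∧ d) ∨ ((((b ∨ d) ∧ (d → ¬d)) ∧ a) ∨ a)) = max(0.1, 0.9) = 0.9
(b → c): 0.7 > 0.1, so result = 0.1
¬c: Gödel ¬ of 0.1 = 0 (operand ≠ 0)
(¬c → d): 0 ≤ 0.2, so result = 1
(b → (¬c → d)): 0.7 ≤ 1, so result = 1
((b → c) ∧ (b → (¬c → d))) = min(0.1, 1) = 0.1
(a → a): 0.9 ≤ 0.9, so result = 1
((a → a) ∧ b) = min(1, 0.7) = 0.7
(((b → c) ∧ (b → (¬c → d))) → ((a → a) ∧ b)): 0.1 ≤ 0.7, so result = 1
(((c ∧ d) ∨ ((((b ∨ d) ∧ (d → ¬d)) ∧ a) ∨ a)) → (((b → c) ∧ (b → (¬c → d))) → ((a → a) ∧ b))): 0.9 ≤ 1, so result = 1
(((((b → c) ∧ (b → (¬c → d))) → ((a → a) ∧ b)) → ((c ∧ d) ∨ ((((b ∨ d) ∧ (d → ¬d)) ∧ a) ∨ a))) ∨ (((c ∧ d) ∨ ((((b ∨ d) ∧ (d → ¬d)) ∧ a) ∨ a)) → (((b → c) ∧ (b → (¬c → d))) → ((a → a) ∧ b)))) = max(0.9, 1) = 1

1.00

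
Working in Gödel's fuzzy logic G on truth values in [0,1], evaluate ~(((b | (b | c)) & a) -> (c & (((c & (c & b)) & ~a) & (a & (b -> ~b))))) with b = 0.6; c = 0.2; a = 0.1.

1.00

(b | c) = max(0.6, 0.2) = 0.6
(b | (b | c)) = max(0.6, 0.6) = 0.6
((b | (b | c)) & a) = min(0.6, 0.1) = 0.1
(c & b) = min(0.2, 0.6) = 0.2
(c & (c & b)) = min(0.2, 0.2) = 0.2
~a: Gödel ¬ of 0.1 = 0 (operand ≠ 0)
((c & (c & b)) & ~a) = min(0.2, 0) = 0
~b: Gödel ¬ of 0.6 = 0 (operand ≠ 0)
(b -> ~b): 0.6 > 0, so result = 0
(a & (b -> ~b)) = min(0.1, 0) = 0
(((c & (c & b)) & ~a) & (a & (b -> ~b))) = min(0, 0) = 0
(c & (((c & (c & b)) & ~a) & (a & (b -> ~b)))) = min(0.2, 0) = 0
(((b | (b | c)) & a) -> (c & (((c & (c & b)) & ~a) & (a & (b -> ~b))))): 0.1 > 0, so result = 0
~(((b | (b | c)) & a) -> (c & (((c & (c & b)) & ~a) & (a & (b -> ~b))))): Gödel ¬ of 0 = 1 (operand is 0)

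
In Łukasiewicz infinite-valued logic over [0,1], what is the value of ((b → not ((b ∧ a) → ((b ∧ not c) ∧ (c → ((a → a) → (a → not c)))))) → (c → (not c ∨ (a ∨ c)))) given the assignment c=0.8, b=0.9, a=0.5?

(b ∧ a) = min(0.9, 0.5) = 0.5
not c: Łukasiewicz ¬ gives 1 − 0.8 = 0.2
(b ∧ not c) = min(0.9, 0.2) = 0.2
(a → a): min(1, 1 − 0.5 + 0.5) = 1
not c: Łukasiewicz ¬ gives 1 − 0.8 = 0.2
(a → not c): min(1, 1 − 0.5 + 0.2) = 0.7
((a → a) → (a → not c)): min(1, 1 − 1 + 0.7) = 0.7
(c → ((a → a) → (a → not c))): min(1, 1 − 0.8 + 0.7) = 0.9
((b ∧ not c) ∧ (c → ((a → a) → (a → not c)))) = min(0.2, 0.9) = 0.2
((b ∧ a) → ((b ∧ not c) ∧ (c → ((a → a) → (a → not c))))): min(1, 1 − 0.5 + 0.2) = 0.7
not ((b ∧ a) → ((b ∧ not c) ∧ (c → ((a → a) → (a → not c))))): Łukasiewicz ¬ gives 1 − 0.7 = 0.3
(b → not ((b ∧ a) → ((b ∧ not c) ∧ (c → ((a → a) → (a → not c)))))): min(1, 1 − 0.9 + 0.3) = 0.4
not c: Łukasiewicz ¬ gives 1 − 0.8 = 0.2
(a ∨ c) = max(0.5, 0.8) = 0.8
(not c ∨ (a ∨ c)) = max(0.2, 0.8) = 0.8
(c → (not c ∨ (a ∨ c))): min(1, 1 − 0.8 + 0.8) = 1
((b → not ((b ∧ a) → ((b ∧ not c) ∧ (c → ((a → a) → (a → not c)))))) → (c → (not c ∨ (a ∨ c)))): min(1, 1 − 0.4 + 1) = 1

1.00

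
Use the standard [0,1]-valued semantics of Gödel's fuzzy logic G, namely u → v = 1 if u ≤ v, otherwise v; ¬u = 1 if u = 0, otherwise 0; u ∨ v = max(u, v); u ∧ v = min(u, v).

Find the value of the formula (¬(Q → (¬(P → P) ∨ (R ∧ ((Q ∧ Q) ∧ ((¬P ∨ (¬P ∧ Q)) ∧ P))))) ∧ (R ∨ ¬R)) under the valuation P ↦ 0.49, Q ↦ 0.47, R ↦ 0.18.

(P → P): 0.49 ≤ 0.49, so result = 1
¬(P → P): Gödel ¬ of 1 = 0 (operand ≠ 0)
(Q ∧ Q) = min(0.47, 0.47) = 0.47
¬P: Gödel ¬ of 0.49 = 0 (operand ≠ 0)
¬P: Gödel ¬ of 0.49 = 0 (operand ≠ 0)
(¬P ∧ Q) = min(0, 0.47) = 0
(¬P ∨ (¬P ∧ Q)) = max(0, 0) = 0
((¬P ∨ (¬P ∧ Q)) ∧ P) = min(0, 0.49) = 0
((Q ∧ Q) ∧ ((¬P ∨ (¬P ∧ Q)) ∧ P)) = min(0.47, 0) = 0
(R ∧ ((Q ∧ Q) ∧ ((¬P ∨ (¬P ∧ Q)) ∧ P))) = min(0.18, 0) = 0
(¬(P → P) ∨ (R ∧ ((Q ∧ Q) ∧ ((¬P ∨ (¬P ∧ Q)) ∧ P)))) = max(0, 0) = 0
(Q → (¬(P → P) ∨ (R ∧ ((Q ∧ Q) ∧ ((¬P ∨ (¬P ∧ Q)) ∧ P))))): 0.47 > 0, so result = 0
¬(Q → (¬(P → P) ∨ (R ∧ ((Q ∧ Q) ∧ ((¬P ∨ (¬P ∧ Q)) ∧ P))))): Gödel ¬ of 0 = 1 (operand is 0)
¬R: Gödel ¬ of 0.18 = 0 (operand ≠ 0)
(R ∨ ¬R) = max(0.18, 0) = 0.18
(¬(Q → (¬(P → P) ∨ (R ∧ ((Q ∧ Q) ∧ ((¬P ∨ (¬P ∧ Q)) ∧ P))))) ∧ (R ∨ ¬R)) = min(1, 0.18) = 0.18

0.18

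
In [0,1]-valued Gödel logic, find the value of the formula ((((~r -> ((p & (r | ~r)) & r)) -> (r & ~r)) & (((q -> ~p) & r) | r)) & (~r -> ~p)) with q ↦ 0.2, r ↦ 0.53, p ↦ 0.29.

~r: Gödel ¬ of 0.53 = 0 (operand ≠ 0)
~r: Gödel ¬ of 0.53 = 0 (operand ≠ 0)
(r | ~r) = max(0.53, 0) = 0.53
(p & (r | ~r)) = min(0.29, 0.53) = 0.29
((p & (r | ~r)) & r) = min(0.29, 0.53) = 0.29
(~r -> ((p & (r | ~r)) & r)): 0 ≤ 0.29, so result = 1
~r: Gödel ¬ of 0.53 = 0 (operand ≠ 0)
(r & ~r) = min(0.53, 0) = 0
((~r -> ((p & (r | ~r)) & r)) -> (r & ~r)): 1 > 0, so result = 0
~p: Gödel ¬ of 0.29 = 0 (operand ≠ 0)
(q -> ~p): 0.2 > 0, so result = 0
((q -> ~p) & r) = min(0, 0.53) = 0
(((q -> ~p) & r) | r) = max(0, 0.53) = 0.53
(((~r -> ((p & (r | ~r)) & r)) -> (r & ~r)) & (((q -> ~p) & r) | r)) = min(0, 0.53) = 0
~r: Gödel ¬ of 0.53 = 0 (operand ≠ 0)
~p: Gödel ¬ of 0.29 = 0 (operand ≠ 0)
(~r -> ~p): 0 ≤ 0, so result = 1
((((~r -> ((p & (r | ~r)) & r)) -> (r & ~r)) & (((q -> ~p) & r) | r)) & (~r -> ~p)) = min(0, 1) = 0

0.00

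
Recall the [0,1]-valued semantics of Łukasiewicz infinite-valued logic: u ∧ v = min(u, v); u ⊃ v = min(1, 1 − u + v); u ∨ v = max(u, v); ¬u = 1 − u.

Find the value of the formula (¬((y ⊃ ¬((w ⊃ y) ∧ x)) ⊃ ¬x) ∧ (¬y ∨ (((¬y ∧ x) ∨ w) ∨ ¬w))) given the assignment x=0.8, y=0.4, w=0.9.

(w ⊃ y): min(1, 1 − 0.9 + 0.4) = 0.5
((w ⊃ y) ∧ x) = min(0.5, 0.8) = 0.5
¬((w ⊃ y) ∧ x): Łukasiewicz ¬ gives 1 − 0.5 = 0.5
(y ⊃ ¬((w ⊃ y) ∧ x)): min(1, 1 − 0.4 + 0.5) = 1
¬x: Łukasiewicz ¬ gives 1 − 0.8 = 0.2
((y ⊃ ¬((w ⊃ y) ∧ x)) ⊃ ¬x): min(1, 1 − 1 + 0.2) = 0.2
¬((y ⊃ ¬((w ⊃ y) ∧ x)) ⊃ ¬x): Łukasiewicz ¬ gives 1 − 0.2 = 0.8
¬y: Łukasiewicz ¬ gives 1 − 0.4 = 0.6
¬y: Łukasiewicz ¬ gives 1 − 0.4 = 0.6
(¬y ∧ x) = min(0.6, 0.8) = 0.6
((¬y ∧ x) ∨ w) = max(0.6, 0.9) = 0.9
¬w: Łukasiewicz ¬ gives 1 − 0.9 = 0.1
(((¬y ∧ x) ∨ w) ∨ ¬w) = max(0.9, 0.1) = 0.9
(¬y ∨ (((¬y ∧ x) ∨ w) ∨ ¬w)) = max(0.6, 0.9) = 0.9
(¬((y ⊃ ¬((w ⊃ y) ∧ x)) ⊃ ¬x) ∧ (¬y ∨ (((¬y ∧ x) ∨ w) ∨ ¬w))) = min(0.8, 0.9) = 0.8

0.80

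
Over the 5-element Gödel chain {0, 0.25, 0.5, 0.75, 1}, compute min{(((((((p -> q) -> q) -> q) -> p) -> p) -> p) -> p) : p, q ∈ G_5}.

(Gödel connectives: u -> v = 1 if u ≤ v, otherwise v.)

The minimum is attained at p = 0.25, q = 0:
  (p -> q): 0.25 > 0, so result = 0
  ((p -> q) -> q): 0 ≤ 0, so result = 1
  (((p -> q) -> q) -> q): 1 > 0, so result = 0
  ((((p -> q) -> q) -> q) -> p): 0 ≤ 0.25, so result = 1
  (((((p -> q) -> q) -> q) -> p) -> p): 1 > 0.25, so result = 0.25
  ((((((p -> q) -> q) -> q) -> p) -> p) -> p): 0.25 ≤ 0.25, so result = 1
  (((((((p -> q) -> q) -> q) -> p) -> p) -> p) -> p): 1 > 0.25, so result = 0.25
Checking all 25 assignments confirms none give a value below 0.25.

0.25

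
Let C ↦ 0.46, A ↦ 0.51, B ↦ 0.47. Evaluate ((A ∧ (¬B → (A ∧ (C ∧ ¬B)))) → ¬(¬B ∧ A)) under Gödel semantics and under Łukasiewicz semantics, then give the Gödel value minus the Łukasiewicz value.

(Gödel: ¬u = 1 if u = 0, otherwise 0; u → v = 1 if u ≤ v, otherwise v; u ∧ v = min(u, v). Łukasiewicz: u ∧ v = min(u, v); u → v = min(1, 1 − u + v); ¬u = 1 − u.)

Gödel evaluation:
  ¬B: Gödel ¬ of 0.47 = 0 (operand ≠ 0)
  ¬B: Gödel ¬ of 0.47 = 0 (operand ≠ 0)
  (C ∧ ¬B) = min(0.46, 0) = 0
  (A ∧ (C ∧ ¬B)) = min(0.51, 0) = 0
  (¬B → (A ∧ (C ∧ ¬B))): 0 ≤ 0, so result = 1
  (A ∧ (¬B → (A ∧ (C ∧ ¬B)))) = min(0.51, 1) = 0.51
  ¬B: Gödel ¬ of 0.47 = 0 (operand ≠ 0)
  (¬B ∧ A) = min(0, 0.51) = 0
  ¬(¬B ∧ A): Gödel ¬ of 0 = 1 (operand is 0)
  ((A ∧ (¬B → (A ∧ (C ∧ ¬B)))) → ¬(¬B ∧ A)): 0.51 ≤ 1, so result = 1
  Gödel value = 1
Łukasiewicz evaluation:
  ¬B: Łukasiewicz ¬ gives 1 − 0.47 = 0.53
  ¬B: Łukasiewicz ¬ gives 1 − 0.47 = 0.53
  (C ∧ ¬B) = min(0.46, 0.53) = 0.46
  (A ∧ (C ∧ ¬B)) = min(0.51, 0.46) = 0.46
  (¬B → (A ∧ (C ∧ ¬B))): min(1, 1 − 0.53 + 0.46) = 0.93
  (A ∧ (¬B → (A ∧ (C ∧ ¬B)))) = min(0.51, 0.93) = 0.51
  ¬B: Łukasiewicz ¬ gives 1 − 0.47 = 0.53
  (¬B ∧ A) = min(0.53, 0.51) = 0.51
  ¬(¬B ∧ A): Łukasiewicz ¬ gives 1 − 0.51 = 0.49
  ((A ∧ (¬B → (A ∧ (C ∧ ¬B)))) → ¬(¬B ∧ A)): min(1, 1 − 0.51 + 0.49) = 0.98
  Łukasiewicz value = 0.98
Difference: 1 − 0.98 = 0.02

0.02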